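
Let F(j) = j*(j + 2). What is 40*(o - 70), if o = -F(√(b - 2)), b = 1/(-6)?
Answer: -8140/3 - 40*I*√78/3 ≈ -2713.3 - 117.76*I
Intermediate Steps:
b = -⅙ ≈ -0.16667
F(j) = j*(2 + j)
o = -I*√78*(2 + I*√78/6)/6 (o = -√(-⅙ - 2)*(2 + √(-⅙ - 2)) = -√(-13/6)*(2 + √(-13/6)) = -I*√78/6*(2 + I*√78/6) = -I*√78*(2 + I*√78/6)/6 ≈ 2.1667 - 2.9439*I)
40*(o - 70) = 40*((13/6 - I*√78/3) - 70) = 40*(-407/6 - I*√78/3) = -8140/3 - 40*I*√78/3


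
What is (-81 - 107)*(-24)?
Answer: 4512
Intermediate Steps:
(-81 - 107)*(-24) = -188*(-24) = 4512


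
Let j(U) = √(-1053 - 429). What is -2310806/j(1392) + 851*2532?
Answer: 2154732 + 1155403*I*√1482/741 ≈ 2.1547e+6 + 60026.0*I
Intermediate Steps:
j(U) = I*√1482 (j(U) = √(-1482) = I*√1482)
-2310806/j(1392) + 851*2532 = -2310806*(-I*√1482/1482) + 851*2532 = -(-1155403)*I*√1482/741 + 2154732 = 1155403*I*√1482/741 + 2154732 = 2154732 + 1155403*I*√1482/741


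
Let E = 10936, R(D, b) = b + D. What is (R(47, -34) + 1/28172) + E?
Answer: 308455229/28172 ≈ 10949.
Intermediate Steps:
R(D, b) = D + b
(R(47, -34) + 1/28172) + E = ((47 - 34) + 1/28172) + 10936 = (13 + 1/28172) + 10936 = 366237/28172 + 10936 = 308455229/28172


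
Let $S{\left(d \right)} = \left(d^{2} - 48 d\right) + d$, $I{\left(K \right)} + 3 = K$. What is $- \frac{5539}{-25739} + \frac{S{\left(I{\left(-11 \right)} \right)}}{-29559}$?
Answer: $\frac{141746195}{760819101} \approx 0.18631$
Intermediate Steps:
$I{\left(K \right)} = -3 + K$
$S{\left(d \right)} = d^{2} - 47 d$
$- \frac{5539}{-25739} + \frac{S{\left(I{\left(-11 \right)} \right)}}{-29559} = - \frac{5539}{-25739} + \frac{\left(-3 - 11\right) \left(-47 - 14\right)}{-29559} = \left(-5539\right) \left(- \frac{1}{25739}\right) + - 14 \left(-47 - 14\right) \left(- \frac{1}{29559}\right) = \frac{5539}{25739} + \left(-14\right) \left(-61\right) \left(- \frac{1}{29559}\right) = \frac{5539}{25739} + 854 \left(- \frac{1}{29559}\right) = \frac{5539}{25739} - \frac{854}{29559} = \frac{141746195}{760819101}$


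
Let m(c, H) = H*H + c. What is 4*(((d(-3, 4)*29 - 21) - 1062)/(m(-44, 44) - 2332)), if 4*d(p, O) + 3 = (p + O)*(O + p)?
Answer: 439/44 ≈ 9.9773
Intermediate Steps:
d(p, O) = -¾ + (O + p)²/4 (d(p, O) = -¾ + ((p + O)*(O + p))/4 = -¾ + ((O + p)*(O + p))/4 = -¾ + (O + p)²/4)
m(c, H) = c + H² (m(c, H) = H² + c = c + H²)
4*(((d(-3, 4)*29 - 21) - 1062)/(m(-44, 44) - 2332)) = 4*((((-¾ + (4 - 3)²/4)*29 - 21) - 1062)/((-44 + 44²) - 2332)) = 4*((((-¾ + (¼)*1²)*29 - 21) - 1062)/((-44 + 1936) - 2332)) = 4*((((-¾ + (¼)*1)*29 - 21) - 1062)/(1892 - 2332)) = 4*((((-¾ + ¼)*29 - 21) - 1062)/(-440)) = 4*(((-½*29 - 21) - 1062)*(-1/440)) = 4*(((-29/2 - 21) - 1062)*(-1/440)) = 4*((-71/2 - 1062)*(-1/440)) = 4*(-2195/2*(-1/440)) = 4*(439/176) = 439/44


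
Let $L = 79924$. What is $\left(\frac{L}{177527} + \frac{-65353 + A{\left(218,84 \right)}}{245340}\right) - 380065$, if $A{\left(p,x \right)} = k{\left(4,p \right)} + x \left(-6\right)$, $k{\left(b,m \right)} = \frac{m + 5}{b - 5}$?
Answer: $- \frac{827676167582585}{2177723709} \approx -3.8007 \cdot 10^{5}$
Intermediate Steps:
$k{\left(b,m \right)} = \frac{5 + m}{-5 + b}$
$A{\left(p,x \right)} = -5 - p - 6 x$ ($A{\left(p,x \right)} = \frac{5 + p}{-5 + 4} + x \left(-6\right) = \frac{5 + p}{-1} - 6 x = - (5 + p) - 6 x = \left(-5 - p\right) - 6 x = -5 - p - 6 x$)
$\left(\frac{L}{177527} + \frac{-65353 + A{\left(218,84 \right)}}{245340}\right) - 380065 = \left(\frac{79924}{177527} + \frac{-65353 - 727}{245340}\right) - 380065 = \left(79924 \cdot \frac{1}{177527} + \left(-65353 - 727\right) \frac{1}{245340}\right) - 380065 = \left(\frac{79924}{177527} + \left(-65353 - 727\right) \frac{1}{245340}\right) - 380065 = \left(\frac{79924}{177527} - \frac{3304}{12267}\right) - 380065 = \frac{393878500}{2177723709} - 380065 = - \frac{827676167582585}{2177723709}$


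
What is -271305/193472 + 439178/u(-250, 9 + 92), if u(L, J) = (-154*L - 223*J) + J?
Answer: 40303302113/1555321408 ≈ 25.913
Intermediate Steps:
u(L, J) = -222*J - 154*L (u(L, J) = (-223*J - 154*L) + J = -222*J - 154*L)
-271305/193472 + 439178/u(-250, 9 + 92) = -271305/193472 + 439178/(-222*(9 + 92) - 154*(-250)) = -271305*1/193472 + 439178/(-222*101 + 38500) = -271305/193472 + 439178/(-22422 + 38500) = -271305/193472 + 439178/16078 = -271305/193472 + 439178*(1/16078) = -271305/193472 + 219589/8039 = 40303302113/1555321408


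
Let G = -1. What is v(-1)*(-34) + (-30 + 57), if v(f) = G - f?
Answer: 27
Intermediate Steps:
v(f) = -1 - f
v(-1)*(-34) + (-30 + 57) = (-1 - 1*(-1))*(-34) + (-30 + 57) = (-1 + 1)*(-34) + 27 = 0*(-34) + 27 = 0 + 27 = 27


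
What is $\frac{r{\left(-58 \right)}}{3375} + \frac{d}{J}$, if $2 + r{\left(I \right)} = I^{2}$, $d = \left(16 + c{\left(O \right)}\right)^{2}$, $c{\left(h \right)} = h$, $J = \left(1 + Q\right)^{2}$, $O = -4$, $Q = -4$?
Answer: $\frac{57362}{3375} \approx 16.996$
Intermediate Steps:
$J = 9$ ($J = \left(1 - 4\right)^{2} = \left(-3\right)^{2} = 9$)
$d = 144$ ($d = \left(16 - 4\right)^{2} = 12^{2} = 144$)
$r{\left(I \right)} = -2 + I^{2}$
$\frac{r{\left(-58 \right)}}{3375} + \frac{d}{J} = \frac{-2 + \left(-58\right)^{2}}{3375} + \frac{144}{9} = \left(-2 + 3364\right) \frac{1}{3375} + 144 \cdot \frac{1}{9} = 3362 \cdot \frac{1}{3375} + 16 = \frac{3362}{3375} + 16 = \frac{57362}{3375}$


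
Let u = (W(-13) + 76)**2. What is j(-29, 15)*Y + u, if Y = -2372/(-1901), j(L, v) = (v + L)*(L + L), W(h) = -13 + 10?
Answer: 12056493/1901 ≈ 6342.2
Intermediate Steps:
W(h) = -3
j(L, v) = 2*L*(L + v) (j(L, v) = (L + v)*(2*L) = 2*L*(L + v))
Y = 2372/1901 (Y = -2372*(-1/1901) = 2372/1901 ≈ 1.2478)
u = 5329 (u = (-3 + 76)**2 = 73**2 = 5329)
j(-29, 15)*Y + u = (2*(-29)*(-29 + 15))*(2372/1901) + 5329 = (2*(-29)*(-14))*(2372/1901) + 5329 = 812*(2372/1901) + 5329 = 1926064/1901 + 5329 = 12056493/1901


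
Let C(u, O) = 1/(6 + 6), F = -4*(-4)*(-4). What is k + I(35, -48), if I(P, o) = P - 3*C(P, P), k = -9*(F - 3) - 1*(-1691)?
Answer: 9315/4 ≈ 2328.8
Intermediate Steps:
F = -64 (F = 16*(-4) = -64)
C(u, O) = 1/12
k = 2294 (k = -9*(-64 - 3) - 1*(-1691) = -9*(-67) + 1691 = 603 + 1691 = 2294)
I(P, o) = -1/4 + P (I(P, o) = P - 3*1/12 = P - 1/4 = -1/4 + P)
k + I(35, -48) = 2294 + (-1/4 + 35) = 2294 + 139/4 = 9315/4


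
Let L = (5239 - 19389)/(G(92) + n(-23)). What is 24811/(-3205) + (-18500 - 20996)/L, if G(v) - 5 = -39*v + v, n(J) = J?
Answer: -44516964117/4535075 ≈ -9816.1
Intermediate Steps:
G(v) = 5 - 38*v (G(v) = 5 + (-39*v + v) = 5 - 38*v)
L = 7075/1757 (L = (5239 - 19389)/((5 - 38*92) - 23) = -14150/((5 - 3496) - 23) = -14150/(-3491 - 23) = -14150/(-3514) = -14150*(-1/3514) = 7075/1757 ≈ 4.0267)
24811/(-3205) + (-18500 - 20996)/L = 24811/(-3205) + (-18500 - 20996)/(7075/1757) = 24811*(-1/3205) - 39496*1757/7075 = -24811/3205 - 69394472/7075 = -44516964117/4535075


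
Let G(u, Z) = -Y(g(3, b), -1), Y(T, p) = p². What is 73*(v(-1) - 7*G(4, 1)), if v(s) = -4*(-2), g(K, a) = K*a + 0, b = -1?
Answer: 1095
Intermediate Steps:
g(K, a) = K*a
v(s) = 8
G(u, Z) = -1 (G(u, Z) = -1*(-1)² = -1*1 = -1)
73*(v(-1) - 7*G(4, 1)) = 73*(8 - 7*(-1)) = 73*(8 + 7) = 73*15 = 1095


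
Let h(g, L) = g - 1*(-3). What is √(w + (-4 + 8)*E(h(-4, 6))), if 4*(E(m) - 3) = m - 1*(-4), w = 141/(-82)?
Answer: 33*√82/82 ≈ 3.6442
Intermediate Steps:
h(g, L) = 3 + g (h(g, L) = g + 3 = 3 + g)
w = -141/82 (w = 141*(-1/82) = -141/82 ≈ -1.7195)
E(m) = 4 + m/4 (E(m) = 3 + (m - 1*(-4))/4 = 3 + (m + 4)/4 = 3 + (4 + m)/4 = 3 + (1 + m/4) = 4 + m/4)
√(w + (-4 + 8)*E(h(-4, 6))) = √(-141/82 + (-4 + 8)*(4 + (3 - 4)/4)) = √(-141/82 + 4*(4 + (¼)*(-1))) = √(-141/82 + 4*(4 - ¼)) = √(-141/82 + 4*(15/4)) = √(-141/82 + 15) = √(1089/82) = 33*√82/82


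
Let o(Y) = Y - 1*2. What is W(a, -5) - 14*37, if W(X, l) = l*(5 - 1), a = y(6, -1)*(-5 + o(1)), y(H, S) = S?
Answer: -538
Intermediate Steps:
o(Y) = -2 + Y (o(Y) = Y - 2 = -2 + Y)
a = 6 (a = -(-5 + (-2 + 1)) = -(-5 - 1) = -1*(-6) = 6)
W(X, l) = 4*l (W(X, l) = l*4 = 4*l)
W(a, -5) - 14*37 = 4*(-5) - 14*37 = -20 - 518 = -538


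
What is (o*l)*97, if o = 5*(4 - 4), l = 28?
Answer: 0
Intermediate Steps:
o = 0 (o = 5*0 = 0)
(o*l)*97 = (0*28)*97 = 0*97 = 0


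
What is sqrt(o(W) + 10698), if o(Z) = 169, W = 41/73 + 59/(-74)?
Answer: sqrt(10867) ≈ 104.24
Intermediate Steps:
W = -1273/5402 (W = 41*(1/73) + 59*(-1/74) = 41/73 - 59/74 = -1273/5402 ≈ -0.23565)
sqrt(o(W) + 10698) = sqrt(169 + 10698) = sqrt(10867)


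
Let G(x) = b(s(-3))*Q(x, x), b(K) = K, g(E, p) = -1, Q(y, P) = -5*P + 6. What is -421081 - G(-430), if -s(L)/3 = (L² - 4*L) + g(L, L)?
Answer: -291721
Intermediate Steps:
Q(y, P) = 6 - 5*P
s(L) = 3 - 3*L² + 12*L (s(L) = -3*((L² - 4*L) - 1) = -3*(-1 + L² - 4*L) = 3 - 3*L² + 12*L)
G(x) = -360 + 300*x (G(x) = (3 - 3*(-3)² + 12*(-3))*(6 - 5*x) = (3 - 3*9 - 36)*(6 - 5*x) = (3 - 27 - 36)*(6 - 5*x) = -60*(6 - 5*x) = -360 + 300*x)
-421081 - G(-430) = -421081 - (-360 + 300*(-430)) = -421081 - (-360 - 129000) = -421081 - 1*(-129360) = -421081 + 129360 = -291721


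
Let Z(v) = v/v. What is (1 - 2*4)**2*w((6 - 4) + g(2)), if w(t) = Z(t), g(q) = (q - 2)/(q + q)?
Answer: 49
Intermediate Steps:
g(q) = (-2 + q)/(2*q) (g(q) = (-2 + q)/((2*q)) = (-2 + q)*(1/(2*q)) = (-2 + q)/(2*q))
Z(v) = 1
w(t) = 1
(1 - 2*4)**2*w((6 - 4) + g(2)) = (1 - 2*4)**2*1 = (1 - 8)**2*1 = (-7)**2*1 = 49*1 = 49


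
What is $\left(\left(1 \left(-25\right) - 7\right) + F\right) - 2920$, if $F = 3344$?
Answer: $392$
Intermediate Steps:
$\left(\left(1 \left(-25\right) - 7\right) + F\right) - 2920 = \left(\left(1 \left(-25\right) - 7\right) + 3344\right) - 2920 = \left(\left(-25 - 7\right) + 3344\right) - 2920 = \left(-32 + 3344\right) - 2920 = 3312 - 2920 = 392$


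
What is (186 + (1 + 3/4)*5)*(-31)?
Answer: -24149/4 ≈ -6037.3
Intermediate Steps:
(186 + (1 + 3/4)*5)*(-31) = (186 + (7/4)*5)*(-31) = (186 + 35/4)*(-31) = (779/4)*(-31) = -24149/4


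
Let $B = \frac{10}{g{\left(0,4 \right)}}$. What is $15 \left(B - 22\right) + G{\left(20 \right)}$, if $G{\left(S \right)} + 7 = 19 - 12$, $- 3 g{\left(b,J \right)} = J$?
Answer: $- \frac{885}{2} \approx -442.5$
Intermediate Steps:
$g{\left(b,J \right)} = - \frac{J}{3}$
$G{\left(S \right)} = 0$ ($G{\left(S \right)} = -7 + \left(19 - 12\right) = -7 + 7 = 0$)
$B = - \frac{15}{2}$ ($B = \frac{10}{\left(- \frac{1}{3}\right) 4} = \frac{10}{- \frac{4}{3}} = 10 \left(- \frac{3}{4}\right) = - \frac{15}{2} \approx -7.5$)
$15 \left(B - 22\right) + G{\left(20 \right)} = 15 \left(- \frac{15}{2} - 22\right) + 0 = 15 \left(- \frac{59}{2}\right) + 0 = - \frac{885}{2} + 0 = - \frac{885}{2}$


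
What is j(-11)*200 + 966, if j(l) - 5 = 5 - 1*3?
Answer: 2366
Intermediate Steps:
j(l) = 7 (j(l) = 5 + (5 - 1*3) = 5 + (5 - 3) = 5 + 2 = 7)
j(-11)*200 + 966 = 7*200 + 966 = 1400 + 966 = 2366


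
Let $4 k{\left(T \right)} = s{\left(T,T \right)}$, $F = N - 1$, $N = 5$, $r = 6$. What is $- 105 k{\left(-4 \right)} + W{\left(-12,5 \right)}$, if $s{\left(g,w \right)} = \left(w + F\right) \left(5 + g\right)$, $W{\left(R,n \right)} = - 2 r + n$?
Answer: $-7$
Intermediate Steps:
$F = 4$ ($F = 5 - 1 = 4$)
$W{\left(R,n \right)} = -12 + n$ ($W{\left(R,n \right)} = \left(-2\right) 6 + n = -12 + n$)
$s{\left(g,w \right)} = \left(4 + w\right) \left(5 + g\right)$ ($s{\left(g,w \right)} = \left(w + 4\right) \left(5 + g\right) = \left(4 + w\right) \left(5 + g\right)$)
$k{\left(T \right)} = 5 + \frac{T^{2}}{4} + \frac{9 T}{4}$ ($k{\left(T \right)} = \frac{20 + 4 T + 5 T + T T}{4} = \frac{20 + 4 T + 5 T + T^{2}}{4} = \frac{20 + T^{2} + 9 T}{4} = 5 + \frac{T^{2}}{4} + \frac{9 T}{4}$)
$- 105 k{\left(-4 \right)} + W{\left(-12,5 \right)} = - 105 \left(5 + \frac{\left(-4\right)^{2}}{4} + \frac{9}{4} \left(-4\right)\right) + \left(-12 + 5\right) = - 105 \left(5 + \frac{1}{4} \cdot 16 - 9\right) - 7 = - 105 \left(5 + 4 - 9\right) - 7 = \left(-105\right) 0 - 7 = 0 - 7 = -7$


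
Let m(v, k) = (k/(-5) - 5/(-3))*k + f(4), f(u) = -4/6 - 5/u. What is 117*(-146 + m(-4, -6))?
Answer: -386373/20 ≈ -19319.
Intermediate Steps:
f(u) = -⅔ - 5/u (f(u) = -4*⅙ - 5/u = -⅔ - 5/u)
m(v, k) = -23/12 + k*(5/3 - k/5) (m(v, k) = (k/(-5) - 5/(-3))*k + (-⅔ - 5/4) = (k*(-⅕) - 5*(-⅓))*k + (-⅔ - 5*¼) = (-k/5 + 5/3)*k + (-⅔ - 5/4) = (5/3 - k/5)*k - 23/12 = k*(5/3 - k/5) - 23/12 = -23/12 + k*(5/3 - k/5))
117*(-146 + m(-4, -6)) = 117*(-146 + (-23/12 - ⅕*(-6)² + (5/3)*(-6))) = 117*(-146 + (-23/12 - ⅕*36 - 10)) = 117*(-146 + (-23/12 - 36/5 - 10)) = 117*(-146 - 1147/60) = 117*(-9907/60) = -386373/20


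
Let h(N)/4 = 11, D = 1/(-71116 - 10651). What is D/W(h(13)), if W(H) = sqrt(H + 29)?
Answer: -sqrt(73)/5968991 ≈ -1.4314e-6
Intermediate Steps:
D = -1/81767 (D = 1/(-81767) = -1/81767 ≈ -1.2230e-5)
h(N) = 44 (h(N) = 4*11 = 44)
W(H) = sqrt(29 + H)
D/W(h(13)) = -1/(81767*sqrt(29 + 44)) = -sqrt(73)/73/81767 = -sqrt(73)/5968991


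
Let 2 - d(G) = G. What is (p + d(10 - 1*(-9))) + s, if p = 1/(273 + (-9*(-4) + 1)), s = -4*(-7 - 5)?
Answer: 9611/310 ≈ 31.003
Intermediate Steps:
d(G) = 2 - G
s = 48 (s = -4*(-12) = 48)
p = 1/310 (p = 1/(273 + (36 + 1)) = 1/(273 + 37) = 1/310 ≈ 0.0032258)
(p + d(10 - 1*(-9))) + s = (1/310 + (2 - (10 - 1*(-9)))) + 48 = (1/310 + (2 - (10 + 9))) + 48 = (1/310 + (2 - 1*19)) + 48 = (1/310 + (2 - 19)) + 48 = (1/310 - 17) + 48 = -5269/310 + 48 = 9611/310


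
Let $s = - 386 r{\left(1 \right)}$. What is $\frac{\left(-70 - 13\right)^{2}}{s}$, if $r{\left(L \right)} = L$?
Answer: $- \frac{6889}{386} \approx -17.847$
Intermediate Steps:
$s = -386$ ($s = \left(-386\right) 1 = -386$)
$\frac{\left(-70 - 13\right)^{2}}{s} = \frac{\left(-70 - 13\right)^{2}}{-386} = \left(-83\right)^{2} \left(- \frac{1}{386}\right) = 6889 \left(- \frac{1}{386}\right) = - \frac{6889}{386}$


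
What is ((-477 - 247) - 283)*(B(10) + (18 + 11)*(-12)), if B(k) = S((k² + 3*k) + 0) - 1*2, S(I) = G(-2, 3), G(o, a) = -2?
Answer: 354464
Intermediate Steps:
S(I) = -2
B(k) = -4 (B(k) = -2 - 1*2 = -2 - 2 = -4)
((-477 - 247) - 283)*(B(10) + (18 + 11)*(-12)) = ((-477 - 247) - 283)*(-4 + (18 + 11)*(-12)) = (-724 - 283)*(-4 + 29*(-12)) = -1007*(-4 - 348) = -1007*(-352) = 354464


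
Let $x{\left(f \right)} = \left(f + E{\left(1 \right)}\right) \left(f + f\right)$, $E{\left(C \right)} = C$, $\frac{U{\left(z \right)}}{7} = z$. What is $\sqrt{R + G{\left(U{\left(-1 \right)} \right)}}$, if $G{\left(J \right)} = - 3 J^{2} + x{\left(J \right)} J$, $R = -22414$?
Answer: $i \sqrt{23149} \approx 152.15 i$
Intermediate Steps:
$U{\left(z \right)} = 7 z$
$x{\left(f \right)} = 2 f \left(1 + f\right)$ ($x{\left(f \right)} = \left(f + 1\right) \left(f + f\right) = \left(1 + f\right) 2 f = 2 f \left(1 + f\right)$)
$G{\left(J \right)} = - 3 J^{2} + 2 J^{2} \left(1 + J\right)$ ($G{\left(J \right)} = - 3 J^{2} + 2 J \left(1 + J\right) J = - 3 J^{2} + 2 J^{2} \left(1 + J\right)$)
$\sqrt{R + G{\left(U{\left(-1 \right)} \right)}} = \sqrt{-22414 + \left(7 \left(-1\right)\right)^{2} \left(-1 + 2 \cdot 7 \left(-1\right)\right)} = \sqrt{-22414 + \left(-7\right)^{2} \left(-1 + 2 \left(-7\right)\right)} = \sqrt{-22414 + 49 \left(-1 - 14\right)} = \sqrt{-22414 + 49 \left(-15\right)} = \sqrt{-22414 - 735} = \sqrt{-23149} = i \sqrt{23149}$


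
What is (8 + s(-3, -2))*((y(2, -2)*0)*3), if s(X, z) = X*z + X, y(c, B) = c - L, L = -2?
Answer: 0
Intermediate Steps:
y(c, B) = 2 + c (y(c, B) = c - 1*(-2) = c + 2 = 2 + c)
s(X, z) = X + X*z
(8 + s(-3, -2))*((y(2, -2)*0)*3) = (8 - 3*(1 - 2))*(((2 + 2)*0)*3) = (8 - 3*(-1))*((4*0)*3) = (8 + 3)*(0*3) = 11*0 = 0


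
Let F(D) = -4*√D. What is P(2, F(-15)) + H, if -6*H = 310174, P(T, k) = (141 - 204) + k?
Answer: -155276/3 - 4*I*√15 ≈ -51759.0 - 15.492*I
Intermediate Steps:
P(T, k) = -63 + k
H = -155087/3 (H = -⅙*310174 = -155087/3 ≈ -51696.)
P(2, F(-15)) + H = (-63 - 4*I*√15) - 155087/3 = -155276/3 - 4*I*√15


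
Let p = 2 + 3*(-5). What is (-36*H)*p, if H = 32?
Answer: 14976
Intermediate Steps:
p = -13 (p = 2 - 15 = -13)
(-36*H)*p = -36*32*(-13) = -1152*(-13) = 14976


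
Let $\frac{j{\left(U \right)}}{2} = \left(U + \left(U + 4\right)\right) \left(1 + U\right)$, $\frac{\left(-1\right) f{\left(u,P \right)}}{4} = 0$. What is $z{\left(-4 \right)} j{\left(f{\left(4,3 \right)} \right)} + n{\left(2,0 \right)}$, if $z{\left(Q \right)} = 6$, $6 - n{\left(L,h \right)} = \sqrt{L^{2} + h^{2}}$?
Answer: $52$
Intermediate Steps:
$f{\left(u,P \right)} = 0$ ($f{\left(u,P \right)} = \left(-4\right) 0 = 0$)
$n{\left(L,h \right)} = 6 - \sqrt{L^{2} + h^{2}}$
$j{\left(U \right)} = 2 \left(1 + U\right) \left(4 + 2 U\right)$ ($j{\left(U \right)} = 2 \left(U + \left(U + 4\right)\right) \left(1 + U\right) = 2 \left(U + \left(4 + U\right)\right) \left(1 + U\right) = 2 \left(4 + 2 U\right) \left(1 + U\right) = 2 \left(1 + U\right) \left(4 + 2 U\right)$)
$z{\left(-4 \right)} j{\left(f{\left(4,3 \right)} \right)} + n{\left(2,0 \right)} = 6 \left(8 + 4 \cdot 0^{2} + 12 \cdot 0\right) + \left(6 - \sqrt{2^{2} + 0^{2}}\right) = 6 \left(8 + 4 \cdot 0 + 0\right) + \left(6 - \sqrt{4 + 0}\right) = 6 \left(8 + 0 + 0\right) + \left(6 - \sqrt{4}\right) = 6 \cdot 8 + \left(6 - 2\right) = 48 + \left(6 - 2\right) = 48 + 4 = 52$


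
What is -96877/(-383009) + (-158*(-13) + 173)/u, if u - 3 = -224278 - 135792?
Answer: 3093568156/12537172873 ≈ 0.24675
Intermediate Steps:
u = -360067 (u = 3 + (-224278 - 135792) = 3 - 360070 = -360067)
-96877/(-383009) + (-158*(-13) + 173)/u = -96877/(-383009) + (-158*(-13) + 173)/(-360067) = -96877*(-1/383009) + (2054 + 173)*(-1/360067) = 8807/34819 + 2227*(-1/360067) = 8807/34819 - 2227/360067 = 3093568156/12537172873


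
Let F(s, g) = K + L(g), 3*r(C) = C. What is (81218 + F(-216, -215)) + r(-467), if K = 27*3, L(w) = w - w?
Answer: 243430/3 ≈ 81143.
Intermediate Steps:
L(w) = 0
r(C) = C/3
K = 81
F(s, g) = 81 (F(s, g) = 81 + 0 = 81)
(81218 + F(-216, -215)) + r(-467) = (81218 + 81) + (1/3)*(-467) = 81299 - 467/3 = 243430/3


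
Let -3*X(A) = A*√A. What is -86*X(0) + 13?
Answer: 13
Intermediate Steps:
X(A) = -A^(3/2)/3 (X(A) = -A*√A/3 = -A^(3/2)/3)
-86*X(0) + 13 = -(-86)*0^(3/2)/3 + 13 = -(-86)*0/3 + 13 = -86*0 + 13 = 0 + 13 = 13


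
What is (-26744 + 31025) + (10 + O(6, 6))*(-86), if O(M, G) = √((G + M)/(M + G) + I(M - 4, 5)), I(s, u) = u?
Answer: 3421 - 86*√6 ≈ 3210.3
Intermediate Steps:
O(M, G) = √6 (O(M, G) = √((G + M)/(M + G) + 5) = √((G + M)/(G + M) + 5) = √(1 + 5) = √6)
(-26744 + 31025) + (10 + O(6, 6))*(-86) = (-26744 + 31025) + (10 + √6)*(-86) = 4281 + (-860 - 86*√6) = 3421 - 86*√6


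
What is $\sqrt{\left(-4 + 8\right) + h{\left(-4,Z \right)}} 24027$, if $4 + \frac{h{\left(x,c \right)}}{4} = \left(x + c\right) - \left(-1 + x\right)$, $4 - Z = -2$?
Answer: $96108$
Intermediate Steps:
$Z = 6$ ($Z = 4 - -2 = 4 + 2 = 6$)
$h{\left(x,c \right)} = -12 + 4 c$ ($h{\left(x,c \right)} = -16 + 4 \left(\left(x + c\right) - \left(-1 + x\right)\right) = -16 + 4 \left(\left(c + x\right) - \left(-1 + x\right)\right) = -16 + 4 \left(1 + c\right) = -16 + \left(4 + 4 c\right) = -12 + 4 c$)
$\sqrt{\left(-4 + 8\right) + h{\left(-4,Z \right)}} 24027 = \sqrt{\left(-4 + 8\right) + \left(-12 + 4 \cdot 6\right)} 24027 = \sqrt{4 + \left(-12 + 24\right)} 24027 = \sqrt{4 + 12} \cdot 24027 = \sqrt{16} \cdot 24027 = 4 \cdot 24027 = 96108$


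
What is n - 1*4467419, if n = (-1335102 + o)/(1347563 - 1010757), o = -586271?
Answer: -1504655445087/336806 ≈ -4.4674e+6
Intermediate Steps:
n = -1921373/336806 (n = (-1335102 - 586271)/(1347563 - 1010757) = -1921373/336806 ≈ -5.7047)
n - 1*4467419 = -1921373/336806 - 1*4467419 = -1921373/336806 - 4467419 = -1504655445087/336806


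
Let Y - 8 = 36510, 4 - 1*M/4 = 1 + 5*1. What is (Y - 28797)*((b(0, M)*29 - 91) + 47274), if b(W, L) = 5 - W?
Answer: 365419488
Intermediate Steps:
M = -8 (M = 16 - 4*(1 + 5*1) = 16 - 4*(1 + 5) = 16 - 4*6 = 16 - 24 = -8)
Y = 36518 (Y = 8 + 36510 = 36518)
(Y - 28797)*((b(0, M)*29 - 91) + 47274) = (36518 - 28797)*(((5 - 1*0)*29 - 91) + 47274) = 7721*(((5 + 0)*29 - 91) + 47274) = 7721*((5*29 - 91) + 47274) = 7721*((145 - 91) + 47274) = 7721*(54 + 47274) = 7721*47328 = 365419488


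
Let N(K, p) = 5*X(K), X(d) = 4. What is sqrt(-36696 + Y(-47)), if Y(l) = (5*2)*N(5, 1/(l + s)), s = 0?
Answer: 4*I*sqrt(2281) ≈ 191.04*I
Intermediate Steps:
N(K, p) = 20 (N(K, p) = 5*4 = 20)
Y(l) = 200 (Y(l) = (5*2)*20 = 10*20 = 200)
sqrt(-36696 + Y(-47)) = sqrt(-36696 + 200) = sqrt(-36496) = 4*I*sqrt(2281)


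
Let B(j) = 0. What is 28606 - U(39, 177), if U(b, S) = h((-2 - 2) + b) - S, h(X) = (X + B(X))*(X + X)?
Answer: 26333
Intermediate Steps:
h(X) = 2*X² (h(X) = (X + 0)*(X + X) = X*(2*X) = 2*X²)
U(b, S) = -S + 2*(-4 + b)² (U(b, S) = 2*((-2 - 2) + b)² - S = 2*(-4 + b)² - S = -S + 2*(-4 + b)²)
28606 - U(39, 177) = 28606 - (-1*177 + 2*(-4 + 39)²) = 28606 - (-177 + 2*35²) = 28606 - (-177 + 2*1225) = 28606 - (-177 + 2450) = 28606 - 1*2273 = 28606 - 2273 = 26333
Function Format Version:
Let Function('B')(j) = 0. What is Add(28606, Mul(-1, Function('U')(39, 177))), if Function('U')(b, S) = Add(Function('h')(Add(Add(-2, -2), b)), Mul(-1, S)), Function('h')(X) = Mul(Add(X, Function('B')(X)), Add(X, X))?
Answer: 26333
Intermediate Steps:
Function('h')(X) = Mul(2, Pow(X, 2)) (Function('h')(X) = Mul(Add(X, 0), Add(X, X)) = Mul(X, Mul(2, X)) = Mul(2, Pow(X, 2)))
Function('U')(b, S) = Add(Mul(-1, S), Mul(2, Pow(Add(-4, b), 2))) (Function('U')(b, S) = Add(Mul(2, Pow(Add(Add(-2, -2), b), 2)), Mul(-1, S)) = Add(Mul(2, Pow(Add(-4, b), 2)), Mul(-1, S)) = Add(Mul(-1, S), Mul(2, Pow(Add(-4, b), 2))))
Add(28606, Mul(-1, Function('U')(39, 177))) = Add(28606, Mul(-1, Add(Mul(-1, 177), Mul(2, Pow(Add(-4, 39), 2))))) = Add(28606, Mul(-1, Add(-177, Mul(2, Pow(35, 2))))) = Add(28606, Mul(-1, Add(-177, Mul(2, 1225)))) = Add(28606, Mul(-1, Add(-177, 2450))) = Add(28606, Mul(-1, 2273)) = Add(28606, -2273) = 26333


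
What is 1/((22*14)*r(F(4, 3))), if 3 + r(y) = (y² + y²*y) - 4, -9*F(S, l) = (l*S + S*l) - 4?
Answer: -729/2926924 ≈ -0.00024907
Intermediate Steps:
F(S, l) = 4/9 - 2*S*l/9 (F(S, l) = -((l*S + S*l) - 4)/9 = -((S*l + S*l) - 4)/9 = -(2*S*l - 4)/9 = -(-4 + 2*S*l)/9 = 4/9 - 2*S*l/9)
r(y) = -7 + y² + y³ (r(y) = -3 + ((y² + y²*y) - 4) = -3 + ((y² + y³) - 4) = -3 + (-4 + y² + y³) = -7 + y² + y³)
1/((22*14)*r(F(4, 3))) = 1/((22*14)*(-7 + (4/9 - 2/9*4*3)² + (4/9 - 2/9*4*3)³)) = 1/(308*(-7 + (4/9 - 8/3)² + (4/9 - 8/3)³)) = 1/(308*(-7 + (-20/9)² + (-20/9)³)) = 1/(308*(-7 + 400/81 - 8000/729)) = 1/(308*(-9503/729)) = 1/(-2926924/729) = -729/2926924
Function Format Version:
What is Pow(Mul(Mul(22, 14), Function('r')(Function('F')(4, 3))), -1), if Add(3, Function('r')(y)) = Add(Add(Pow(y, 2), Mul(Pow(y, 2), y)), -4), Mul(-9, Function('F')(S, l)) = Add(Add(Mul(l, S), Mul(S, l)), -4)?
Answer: Rational(-729, 2926924) ≈ -0.00024907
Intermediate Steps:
Function('F')(S, l) = Add(Rational(4, 9), Mul(Rational(-2, 9), S, l)) (Function('F')(S, l) = Mul(Rational(-1, 9), Add(Add(Mul(l, S), Mul(S, l)), -4)) = Mul(Rational(-1, 9), Add(Add(Mul(S, l), Mul(S, l)), -4)) = Mul(Rational(-1, 9), Add(Mul(2, S, l), -4)) = Mul(Rational(-1, 9), Add(-4, Mul(2, S, l))) = Add(Rational(4, 9), Mul(Rational(-2, 9), S, l)))
Function('r')(y) = Add(-7, Pow(y, 2), Pow(y, 3)) (Function('r')(y) = Add(-3, Add(Add(Pow(y, 2), Mul(Pow(y, 2), y)), -4)) = Add(-3, Add(Add(Pow(y, 2), Pow(y, 3)), -4)) = Add(-3, Add(-4, Pow(y, 2), Pow(y, 3))) = Add(-7, Pow(y, 2), Pow(y, 3)))
Pow(Mul(Mul(22, 14), Function('r')(Function('F')(4, 3))), -1) = Pow(Mul(Mul(22, 14), Add(-7, Pow(Add(Rational(4, 9), Mul(Rational(-2, 9), 4, 3)), 2), Pow(Add(Rational(4, 9), Mul(Rational(-2, 9), 4, 3)), 3))), -1) = Pow(Mul(308, Add(-7, Pow(Add(Rational(4, 9), Rational(-8, 3)), 2), Pow(Add(Rational(4, 9), Rational(-8, 3)), 3))), -1) = Pow(Mul(308, Add(-7, Pow(Rational(-20, 9), 2), Pow(Rational(-20, 9), 3))), -1) = Pow(Mul(308, Add(-7, Rational(400, 81), Rational(-8000, 729))), -1) = Pow(Mul(308, Rational(-9503, 729)), -1) = Pow(Rational(-2926924, 729), -1) = Rational(-729, 2926924)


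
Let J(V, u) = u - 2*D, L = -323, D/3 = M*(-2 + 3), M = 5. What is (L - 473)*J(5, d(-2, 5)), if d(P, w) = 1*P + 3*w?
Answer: 13532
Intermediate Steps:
D = 15 (D = 3*(5*(-2 + 3)) = 3*(5*1) = 3*5 = 15)
d(P, w) = P + 3*w
J(V, u) = -30 + u (J(V, u) = u - 2*15 = u - 30 = -30 + u)
(L - 473)*J(5, d(-2, 5)) = (-323 - 473)*(-30 + (-2 + 3*5)) = -796*(-30 + (-2 + 15)) = -796*(-30 + 13) = -796*(-17) = 13532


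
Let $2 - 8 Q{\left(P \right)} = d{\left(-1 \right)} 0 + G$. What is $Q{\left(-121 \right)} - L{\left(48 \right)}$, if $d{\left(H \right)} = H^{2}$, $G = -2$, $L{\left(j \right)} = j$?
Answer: $- \frac{95}{2} \approx -47.5$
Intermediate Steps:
$Q{\left(P \right)} = \frac{1}{2}$ ($Q{\left(P \right)} = \frac{1}{4} - \frac{\left(-1\right)^{2} \cdot 0 - 2}{8} = \frac{1}{4} - \frac{1 \cdot 0 - 2}{8} = \frac{1}{4} - \frac{0 - 2}{8} = \frac{1}{4} - - \frac{1}{4} = \frac{1}{4} + \frac{1}{4} = \frac{1}{2}$)
$Q{\left(-121 \right)} - L{\left(48 \right)} = \frac{1}{2} - 48 = - \frac{95}{2}$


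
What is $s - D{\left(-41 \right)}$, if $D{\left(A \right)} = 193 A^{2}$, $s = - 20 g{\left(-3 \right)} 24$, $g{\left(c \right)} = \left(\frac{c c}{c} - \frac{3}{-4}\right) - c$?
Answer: $-324793$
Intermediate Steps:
$g{\left(c \right)} = \frac{3}{4}$ ($g{\left(c \right)} = \left(\frac{c^{2}}{c} - - \frac{3}{4}\right) - c = \left(c + \frac{3}{4}\right) - c = \left(\frac{3}{4} + c\right) - c = \frac{3}{4}$)
$s = -360$ ($s = \left(-20\right) \frac{3}{4} \cdot 24 = \left(-15\right) 24 = -360$)
$s - D{\left(-41 \right)} = -360 - 193 \left(-41\right)^{2} = -360 - 193 \cdot 1681 = -360 - 324433 = -324793$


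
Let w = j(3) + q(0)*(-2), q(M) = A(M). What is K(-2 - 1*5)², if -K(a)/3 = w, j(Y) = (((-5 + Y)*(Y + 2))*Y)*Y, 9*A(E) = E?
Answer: 72900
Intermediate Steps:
A(E) = E/9
q(M) = M/9
j(Y) = Y²*(-5 + Y)*(2 + Y) (j(Y) = (((-5 + Y)*(2 + Y))*Y)*Y = (Y*(-5 + Y)*(2 + Y))*Y = Y²*(-5 + Y)*(2 + Y))
w = -90 (w = 3²*(-10 + 3² - 3*3) + ((⅑)*0)*(-2) = 9*(-10 + 9 - 9) + 0*(-2) = 9*(-10) + 0 = -90 + 0 = -90)
K(a) = 270 (K(a) = -3*(-90) = 270)
K(-2 - 1*5)² = 270² = 72900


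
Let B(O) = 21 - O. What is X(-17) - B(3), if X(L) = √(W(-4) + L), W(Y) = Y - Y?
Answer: -18 + I*√17 ≈ -18.0 + 4.1231*I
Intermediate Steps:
W(Y) = 0
X(L) = √L (X(L) = √(0 + L) = √L)
X(-17) - B(3) = √(-17) - (21 - 1*3) = I*√17 - (21 - 3) = I*√17 - 1*18 = I*√17 - 18 = -18 + I*√17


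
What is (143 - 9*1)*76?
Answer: 10184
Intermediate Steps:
(143 - 9*1)*76 = (143 - 9)*76 = 134*76 = 10184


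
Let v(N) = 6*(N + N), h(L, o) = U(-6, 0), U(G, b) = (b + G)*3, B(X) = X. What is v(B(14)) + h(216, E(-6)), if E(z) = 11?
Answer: 150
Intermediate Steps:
U(G, b) = 3*G + 3*b (U(G, b) = (G + b)*3 = 3*G + 3*b)
h(L, o) = -18 (h(L, o) = 3*(-6) + 3*0 = -18 + 0 = -18)
v(N) = 12*N (v(N) = 6*(2*N) = 12*N)
v(B(14)) + h(216, E(-6)) = 12*14 - 18 = 168 - 18 = 150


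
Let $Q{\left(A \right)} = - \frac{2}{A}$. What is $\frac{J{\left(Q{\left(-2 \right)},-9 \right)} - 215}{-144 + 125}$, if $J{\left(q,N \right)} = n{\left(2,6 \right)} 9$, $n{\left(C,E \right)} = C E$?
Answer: $\frac{107}{19} \approx 5.6316$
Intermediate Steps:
$J{\left(q,N \right)} = 108$ ($J{\left(q,N \right)} = 2 \cdot 6 \cdot 9 = 12 \cdot 9 = 108$)
$\frac{J{\left(Q{\left(-2 \right)},-9 \right)} - 215}{-144 + 125} = \frac{108 - 215}{-144 + 125} = - \frac{107}{-19} = \left(-107\right) \left(- \frac{1}{19}\right) = \frac{107}{19}$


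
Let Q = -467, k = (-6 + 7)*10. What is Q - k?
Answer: -477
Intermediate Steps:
k = 10 (k = 1*10 = 10)
Q - k = -467 - 1*10 = -467 - 10 = -477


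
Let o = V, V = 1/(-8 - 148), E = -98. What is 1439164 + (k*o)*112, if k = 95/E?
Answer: 392891962/273 ≈ 1.4392e+6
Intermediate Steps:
k = -95/98 (k = 95/(-98) = 95*(-1/98) = -95/98 ≈ -0.96939)
V = -1/156 (V = 1/(-156) = -1/156 ≈ -0.0064103)
o = -1/156 ≈ -0.0064103
1439164 + (k*o)*112 = 1439164 - 95/98*(-1/156)*112 = 1439164 + (95/15288)*112 = 1439164 + 190/273 = 392891962/273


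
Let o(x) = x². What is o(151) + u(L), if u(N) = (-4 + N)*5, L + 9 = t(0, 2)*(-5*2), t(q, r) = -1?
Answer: 22786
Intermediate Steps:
L = 1 (L = -9 - (-5)*2 = -9 - 1*(-10) = -9 + 10 = 1)
u(N) = -20 + 5*N
o(151) + u(L) = 151² + (-20 + 5*1) = 22801 + (-20 + 5) = 22801 - 15 = 22786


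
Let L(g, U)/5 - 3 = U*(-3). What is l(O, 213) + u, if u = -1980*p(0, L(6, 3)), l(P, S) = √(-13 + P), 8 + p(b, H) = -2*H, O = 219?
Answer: -102960 + √206 ≈ -1.0295e+5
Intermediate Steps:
L(g, U) = 15 - 15*U (L(g, U) = 15 + 5*(U*(-3)) = 15 + 5*(-3*U) = 15 - 15*U)
p(b, H) = -8 - 2*H
u = -102960 (u = -1980*(-8 - 2*(15 - 15*3)) = -1980*(-8 - 2*(15 - 45)) = -1980*(-8 - 2*(-30)) = -1980*(-8 + 60) = -1980*52 = -102960)
l(O, 213) + u = √(-13 + 219) - 102960 = √206 - 102960 = -102960 + √206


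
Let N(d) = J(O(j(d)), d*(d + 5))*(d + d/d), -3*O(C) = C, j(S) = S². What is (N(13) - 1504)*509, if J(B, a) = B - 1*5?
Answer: -3607792/3 ≈ -1.2026e+6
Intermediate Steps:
O(C) = -C/3
J(B, a) = -5 + B (J(B, a) = B - 5 = -5 + B)
N(d) = (1 + d)*(-5 - d²/3) (N(d) = (-5 - d²/3)*(d + d/d) = (-5 - d²/3)*(d + 1) = (-5 - d²/3)*(1 + d) = (1 + d)*(-5 - d²/3))
(N(13) - 1504)*509 = (-(1 + 13)*(15 + 13²)/3 - 1504)*509 = (-⅓*14*(15 + 169) - 1504)*509 = (-⅓*14*184 - 1504)*509 = (-2576/3 - 1504)*509 = -7088/3*509 = -3607792/3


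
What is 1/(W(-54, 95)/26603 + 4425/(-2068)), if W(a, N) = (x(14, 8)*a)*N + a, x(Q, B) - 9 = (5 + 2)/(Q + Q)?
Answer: -55015004/215961717 ≈ -0.25474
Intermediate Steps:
x(Q, B) = 9 + 7/(2*Q) (x(Q, B) = 9 + (5 + 2)/(Q + Q) = 9 + 7/((2*Q)) = 9 + 7*(1/(2*Q)) = 9 + 7/(2*Q))
W(a, N) = a + 37*N*a/4 (W(a, N) = ((9 + (7/2)/14)*a)*N + a = ((9 + (7/2)*(1/14))*a)*N + a = ((9 + ¼)*a)*N + a = (37*a/4)*N + a = 37*N*a/4 + a = a + 37*N*a/4)
1/(W(-54, 95)/26603 + 4425/(-2068)) = 1/(((¼)*(-54)*(4 + 37*95))/26603 + 4425/(-2068)) = 1/(((¼)*(-54)*(4 + 3515))*(1/26603) + 4425*(-1/2068)) = 1/(((¼)*(-54)*3519)*(1/26603) - 4425/2068) = 1/(-95013/2*1/26603 - 4425/2068) = 1/(-95013/53206 - 4425/2068) = 1/(-215961717/55015004) = -55015004/215961717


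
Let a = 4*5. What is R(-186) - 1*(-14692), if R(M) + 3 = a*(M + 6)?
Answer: 11089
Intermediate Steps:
a = 20
R(M) = 117 + 20*M (R(M) = -3 + 20*(M + 6) = -3 + 20*(6 + M) = -3 + (120 + 20*M) = 117 + 20*M)
R(-186) - 1*(-14692) = (117 + 20*(-186)) - 1*(-14692) = (117 - 3720) + 14692 = -3603 + 14692 = 11089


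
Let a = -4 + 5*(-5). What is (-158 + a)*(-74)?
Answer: 13838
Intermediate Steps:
a = -29 (a = -4 - 25 = -29)
(-158 + a)*(-74) = (-158 - 29)*(-74) = -187*(-74) = 13838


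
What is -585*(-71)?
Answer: 41535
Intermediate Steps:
-585*(-71) = 41535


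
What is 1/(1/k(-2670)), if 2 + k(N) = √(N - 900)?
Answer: -2 + I*√3570 ≈ -2.0 + 59.749*I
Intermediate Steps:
k(N) = -2 + √(-900 + N) (k(N) = -2 + √(N - 900) = -2 + √(-900 + N))
1/(1/k(-2670)) = 1/(1/(-2 + √(-900 - 2670))) = 1/(1/(-2 + √(-3570))) = 1/(1/(-2 + I*√3570)) = -2 + I*√3570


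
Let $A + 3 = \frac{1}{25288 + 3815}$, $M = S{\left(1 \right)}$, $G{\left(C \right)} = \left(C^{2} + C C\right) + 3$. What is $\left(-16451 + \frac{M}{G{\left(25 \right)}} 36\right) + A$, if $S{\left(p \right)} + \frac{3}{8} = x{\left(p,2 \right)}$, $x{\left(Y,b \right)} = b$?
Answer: $- \frac{1200021662015}{72932118} \approx -16454.0$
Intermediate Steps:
$S{\left(p \right)} = \frac{13}{8}$ ($S{\left(p \right)} = - \frac{3}{8} + 2 = \frac{13}{8}$)
$G{\left(C \right)} = 3 + 2 C^{2}$ ($G{\left(C \right)} = \left(C^{2} + C^{2}\right) + 3 = 2 C^{2} + 3 = 3 + 2 C^{2}$)
$M = \frac{13}{8} \approx 1.625$
$A = - \frac{87308}{29103}$ ($A = -3 + \frac{1}{25288 + 3815} = -3 + \frac{1}{29103} = - \frac{87308}{29103} \approx -3.0$)
$\left(-16451 + \frac{M}{G{\left(25 \right)}} 36\right) + A = \left(-16451 + \frac{13}{8 \left(3 + 2 \cdot 25^{2}\right)} 36\right) - \frac{87308}{29103} = \left(-16451 + \frac{13}{8 \left(3 + 2 \cdot 625\right)} 36\right) - \frac{87308}{29103} = \left(-16451 + \frac{13}{8 \left(3 + 1250\right)} 36\right) - \frac{87308}{29103} = \left(-16451 + \frac{13}{8 \cdot 1253} \cdot 36\right) - \frac{87308}{29103} = \left(-16451 + \frac{13}{8} \cdot \frac{1}{1253} \cdot 36\right) - \frac{87308}{29103} = \left(-16451 + \frac{13}{10024} \cdot 36\right) - \frac{87308}{29103} = \left(-16451 + \frac{117}{2506}\right) - \frac{87308}{29103} = - \frac{41226089}{2506} - \frac{87308}{29103} = - \frac{1200021662015}{72932118}$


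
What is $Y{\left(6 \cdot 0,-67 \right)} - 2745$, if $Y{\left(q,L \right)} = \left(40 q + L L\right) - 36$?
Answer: $1708$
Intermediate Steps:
$Y{\left(q,L \right)} = -36 + L^{2} + 40 q$ ($Y{\left(q,L \right)} = \left(40 q + L^{2}\right) - 36 = \left(L^{2} + 40 q\right) - 36 = -36 + L^{2} + 40 q$)
$Y{\left(6 \cdot 0,-67 \right)} - 2745 = \left(-36 + \left(-67\right)^{2} + 40 \cdot 6 \cdot 0\right) - 2745 = \left(-36 + 4489 + 40 \cdot 0\right) - 2745 = \left(-36 + 4489 + 0\right) - 2745 = 4453 - 2745 = 1708$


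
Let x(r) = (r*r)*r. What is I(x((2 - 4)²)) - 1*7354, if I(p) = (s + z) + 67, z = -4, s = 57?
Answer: -7234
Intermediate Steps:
x(r) = r³ (x(r) = r²*r = r³)
I(p) = 120 (I(p) = (57 - 4) + 67 = 53 + 67 = 120)
I(x((2 - 4)²)) - 1*7354 = 120 - 1*7354 = 120 - 7354 = -7234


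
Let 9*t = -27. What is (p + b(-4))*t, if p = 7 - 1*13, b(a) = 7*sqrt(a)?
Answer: 18 - 42*I ≈ 18.0 - 42.0*I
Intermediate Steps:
p = -6 (p = 7 - 13 = -6)
t = -3 (t = (1/9)*(-27) = -3)
(p + b(-4))*t = (-6 + 7*sqrt(-4))*(-3) = (-6 + 7*(2*I))*(-3) = (-6 + 14*I)*(-3) = 18 - 42*I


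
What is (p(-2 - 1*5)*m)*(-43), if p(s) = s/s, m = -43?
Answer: 1849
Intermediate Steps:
p(s) = 1
(p(-2 - 1*5)*m)*(-43) = (1*(-43))*(-43) = -43*(-43) = 1849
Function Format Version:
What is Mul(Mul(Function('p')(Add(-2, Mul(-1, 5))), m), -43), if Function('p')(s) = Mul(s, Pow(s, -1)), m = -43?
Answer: 1849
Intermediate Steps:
Function('p')(s) = 1
Mul(Mul(Function('p')(Add(-2, Mul(-1, 5))), m), -43) = Mul(Mul(1, -43), -43) = Mul(-43, -43) = 1849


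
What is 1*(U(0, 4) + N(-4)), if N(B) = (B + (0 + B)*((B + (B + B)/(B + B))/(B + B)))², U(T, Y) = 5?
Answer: 141/4 ≈ 35.250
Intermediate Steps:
N(B) = (½ + 3*B/2)² (N(B) = (B + B*((B + (2*B)/((2*B)))/((2*B))))² = (B + B*((B + (2*B)*(1/(2*B)))*(1/(2*B))))² = (B + B*((B + 1)*(1/(2*B))))² = (B + B*((1 + B)*(1/(2*B))))² = (B + B*((1 + B)/(2*B)))² = (B + (½ + B/2))² = (½ + 3*B/2)²)
1*(U(0, 4) + N(-4)) = 1*(5 + (1 + 3*(-4))²/4) = 1*(5 + (1 - 12)²/4) = 1*(5 + (¼)*(-11)²) = 1*(5 + (¼)*121) = 1*(5 + 121/4) = 1*(141/4) = 141/4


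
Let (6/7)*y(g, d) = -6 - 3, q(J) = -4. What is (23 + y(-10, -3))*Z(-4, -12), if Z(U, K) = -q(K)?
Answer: 50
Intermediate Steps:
Z(U, K) = 4 (Z(U, K) = -1*(-4) = 4)
y(g, d) = -21/2 (y(g, d) = 7*(-6 - 3)/6 = (7/6)*(-9) = -21/2)
(23 + y(-10, -3))*Z(-4, -12) = (23 - 21/2)*4 = (25/2)*4 = 50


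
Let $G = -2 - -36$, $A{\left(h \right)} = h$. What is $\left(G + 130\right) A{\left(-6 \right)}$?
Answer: $-984$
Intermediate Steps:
$G = 34$ ($G = -2 + 36 = 34$)
$\left(G + 130\right) A{\left(-6 \right)} = \left(34 + 130\right) \left(-6\right) = 164 \left(-6\right) = -984$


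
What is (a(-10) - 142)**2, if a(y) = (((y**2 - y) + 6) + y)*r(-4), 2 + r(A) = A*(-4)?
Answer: 1800964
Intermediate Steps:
r(A) = -2 - 4*A (r(A) = -2 + A*(-4) = -2 - 4*A)
a(y) = 84 + 14*y**2 (a(y) = (((y**2 - y) + 6) + y)*(-2 - 4*(-4)) = ((6 + y**2 - y) + y)*(-2 + 16) = (6 + y**2)*14 = 84 + 14*y**2)
(a(-10) - 142)**2 = ((84 + 14*(-10)**2) - 142)**2 = ((84 + 14*100) - 142)**2 = ((84 + 1400) - 142)**2 = (1484 - 142)**2 = 1342**2 = 1800964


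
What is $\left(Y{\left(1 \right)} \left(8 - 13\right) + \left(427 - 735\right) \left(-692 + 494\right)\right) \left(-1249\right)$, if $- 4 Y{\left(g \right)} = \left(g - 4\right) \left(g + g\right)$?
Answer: $- \frac{152319297}{2} \approx -7.616 \cdot 10^{7}$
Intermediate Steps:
$Y{\left(g \right)} = - \frac{g \left(-4 + g\right)}{2}$ ($Y{\left(g \right)} = - \frac{\left(g - 4\right) \left(g + g\right)}{4} = - \frac{\left(-4 + g\right) 2 g}{4} = - \frac{2 g \left(-4 + g\right)}{4} = - \frac{g \left(-4 + g\right)}{2}$)
$\left(Y{\left(1 \right)} \left(8 - 13\right) + \left(427 - 735\right) \left(-692 + 494\right)\right) \left(-1249\right) = \left(\frac{1}{2} \cdot 1 \left(4 - 1\right) \left(8 - 13\right) + \left(427 - 735\right) \left(-692 + 494\right)\right) \left(-1249\right) = \left(\frac{1}{2} \cdot 1 \left(4 - 1\right) \left(-5\right) - -60984\right) \left(-1249\right) = \left(\frac{1}{2} \cdot 1 \cdot 3 \left(-5\right) + 60984\right) \left(-1249\right) = \left(\frac{3}{2} \left(-5\right) + 60984\right) \left(-1249\right) = \left(- \frac{15}{2} + 60984\right) \left(-1249\right) = \frac{121953}{2} \left(-1249\right) = - \frac{152319297}{2}$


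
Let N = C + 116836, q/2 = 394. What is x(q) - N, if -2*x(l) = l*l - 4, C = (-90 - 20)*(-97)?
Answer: -437976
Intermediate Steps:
q = 788 (q = 2*394 = 788)
C = 10670 (C = -110*(-97) = 10670)
N = 127506 (N = 10670 + 116836 = 127506)
x(l) = 2 - l**2/2 (x(l) = -(l*l - 4)/2 = -(l**2 - 4)/2 = -(-4 + l**2)/2 = 2 - l**2/2)
x(q) - N = (2 - 1/2*788**2) - 1*127506 = (2 - 1/2*620944) - 127506 = (2 - 310472) - 127506 = -310470 - 127506 = -437976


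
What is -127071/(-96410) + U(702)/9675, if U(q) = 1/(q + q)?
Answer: 172609443911/130960451700 ≈ 1.3180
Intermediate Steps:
U(q) = 1/(2*q)
-127071/(-96410) + U(702)/9675 = -127071/(-96410) + ((½)/702)/9675 = -127071*(-1/96410) + ((½)*(1/702))*(1/9675) = 127071/96410 + (1/1404)*(1/9675) = 127071/96410 + 1/13583700 = 172609443911/130960451700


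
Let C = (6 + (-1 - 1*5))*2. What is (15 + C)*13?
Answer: 195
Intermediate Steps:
C = 0 (C = (6 + (-1 - 5))*2 = (6 - 6)*2 = 0*2 = 0)
(15 + C)*13 = (15 + 0)*13 = 15*13 = 195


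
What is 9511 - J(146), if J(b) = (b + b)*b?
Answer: -33121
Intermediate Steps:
J(b) = 2*b**2 (J(b) = (2*b)*b = 2*b**2)
9511 - J(146) = 9511 - 2*146**2 = 9511 - 2*21316 = 9511 - 1*42632 = 9511 - 42632 = -33121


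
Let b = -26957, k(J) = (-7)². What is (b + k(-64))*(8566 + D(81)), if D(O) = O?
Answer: -232673476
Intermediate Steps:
k(J) = 49
(b + k(-64))*(8566 + D(81)) = (-26957 + 49)*(8566 + 81) = -26908*8647 = -232673476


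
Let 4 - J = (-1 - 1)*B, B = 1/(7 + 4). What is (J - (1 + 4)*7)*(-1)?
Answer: 339/11 ≈ 30.818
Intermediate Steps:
B = 1/11 ≈ 0.090909
J = 46/11 (J = 4 - (-1 - 1)/11 = 4 - (-2)/11 = 4 - 1*(-2/11) = 4 + 2/11 = 46/11 ≈ 4.1818)
(J - (1 + 4)*7)*(-1) = (46/11 - (1 + 4)*7)*(-1) = (46/11 - 5*7)*(-1) = (46/11 - 1*35)*(-1) = (46/11 - 35)*(-1) = -339/11*(-1) = 339/11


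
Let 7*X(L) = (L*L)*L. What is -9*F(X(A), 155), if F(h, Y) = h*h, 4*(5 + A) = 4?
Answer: -36864/49 ≈ -752.33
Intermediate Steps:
A = -4 (A = -5 + (¼)*4 = -5 + 1 = -4)
X(L) = L³/7 (X(L) = ((L*L)*L)/7 = (L²*L)/7 = L³/7)
F(h, Y) = h²
-9*F(X(A), 155) = -9*((⅐)*(-4)³)² = -9*((⅐)*(-64))² = -9*(-64/7)² = -9*4096/49 = -36864/49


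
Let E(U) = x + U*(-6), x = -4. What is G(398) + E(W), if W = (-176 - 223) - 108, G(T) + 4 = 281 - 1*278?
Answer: 3037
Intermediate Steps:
G(T) = -1 (G(T) = -4 + (281 - 1*278) = -4 + (281 - 278) = -4 + 3 = -1)
W = -507 (W = -399 - 108 = -507)
E(U) = -4 - 6*U (E(U) = -4 + U*(-6) = -4 - 6*U)
G(398) + E(W) = -1 + (-4 - 6*(-507)) = -1 + (-4 + 3042) = -1 + 3038 = 3037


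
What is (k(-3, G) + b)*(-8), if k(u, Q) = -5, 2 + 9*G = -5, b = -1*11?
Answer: 128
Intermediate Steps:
b = -11
G = -7/9 (G = -2/9 + (⅑)*(-5) = -2/9 - 5/9 = -7/9 ≈ -0.77778)
(k(-3, G) + b)*(-8) = (-5 - 11)*(-8) = -16*(-8) = 128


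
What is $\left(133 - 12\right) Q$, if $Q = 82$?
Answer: $9922$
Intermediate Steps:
$\left(133 - 12\right) Q = \left(133 - 12\right) 82 = 121 \cdot 82 = 9922$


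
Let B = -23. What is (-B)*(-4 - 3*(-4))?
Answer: 184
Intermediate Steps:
(-B)*(-4 - 3*(-4)) = (-1*(-23))*(-4 - 3*(-4)) = 23*(-4 + 12) = 23*8 = 184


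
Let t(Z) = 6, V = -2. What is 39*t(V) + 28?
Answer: 262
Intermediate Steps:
39*t(V) + 28 = 39*6 + 28 = 234 + 28 = 262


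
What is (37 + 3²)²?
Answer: 2116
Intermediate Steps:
(37 + 3²)² = (37 + 9)² = 46² = 2116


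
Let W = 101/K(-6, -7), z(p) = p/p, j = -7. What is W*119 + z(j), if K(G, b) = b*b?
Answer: 1724/7 ≈ 246.29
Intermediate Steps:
K(G, b) = b²
z(p) = 1
W = 101/49 (W = 101/((-7)²) = 101/49 ≈ 2.0612)
W*119 + z(j) = (101/49)*119 + 1 = 1717/7 + 1 = 1724/7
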